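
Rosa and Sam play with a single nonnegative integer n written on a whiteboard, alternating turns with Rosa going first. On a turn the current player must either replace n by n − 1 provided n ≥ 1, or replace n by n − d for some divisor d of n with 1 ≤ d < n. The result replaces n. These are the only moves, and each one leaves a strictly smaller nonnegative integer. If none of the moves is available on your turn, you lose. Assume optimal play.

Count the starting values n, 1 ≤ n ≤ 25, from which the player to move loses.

Label each position W (a win for the player to move) or L (a loss). A position with no legal move is L; any other position is W exactly when some move reaches an L, and L when every move reaches a W.
n=0: no move → L
n=1: can move to 0, which is L ⇒ W
n=2: the only move is to 1(W), a W ⇒ L
n=3: can move to 2, which is L ⇒ W
n=4: can move to 2, which is L ⇒ W
n=5: the only move is to 4(W), a W ⇒ L
n=6: can move to 5, which is L ⇒ W
n=7: the only move is to 6(W), a W ⇒ L
n=8: can move to 7, which is L ⇒ W
n=9: moves to 6(W), 8(W); every one is W ⇒ L
n=10: can move to 5, which is L ⇒ W
n=11: the only move is to 10(W), a W ⇒ L
n=12: can move to 9, which is L ⇒ W
n=13: the only move is to 12(W), a W ⇒ L
n=14: can move to 7, which is L ⇒ W
n=15: moves to 10(W), 12(W), 14(W); every one is W ⇒ L
n=16: can move to 15, which is L ⇒ W
n=17: the only move is to 16(W), a W ⇒ L
n=18: can move to 9, which is L ⇒ W
n=19: the only move is to 18(W), a W ⇒ L
n=20: can move to 15, which is L ⇒ W
n=21: moves to 14(W), 18(W), 20(W); every one is W ⇒ L
n=22: can move to 11, which is L ⇒ W
n=23: the only move is to 22(W), a W ⇒ L
n=24: can move to 21, which is L ⇒ W
n=25: moves to 20(W), 24(W); every one is W ⇒ L
L entries with 1 ≤ n ≤ 25 (n=0 is outside the asked range and is not counted): n = 2, 5, 7, 9, 11, 13, 15, 17, 19, 21, 23, 25; that makes 12.

12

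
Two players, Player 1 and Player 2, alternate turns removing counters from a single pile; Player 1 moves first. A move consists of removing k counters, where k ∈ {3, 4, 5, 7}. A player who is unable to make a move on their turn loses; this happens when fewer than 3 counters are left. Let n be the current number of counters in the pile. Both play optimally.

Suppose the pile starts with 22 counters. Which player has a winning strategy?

Use the standard recursion: the mover loses at a terminal position; elsewhere, the mover wins exactly when some move hands the opponent an L position.
n=0: no move → L
n=1: no move → L
n=2: no move → L
n=3: can move to 0, which is L ⇒ W
n=4: can move to 1, which is L ⇒ W
n=5: can move to 2, which is L ⇒ W
n=6: can move to 2, which is L ⇒ W
n=7: can move to 2, which is L ⇒ W
n=8: can move to 1, which is L ⇒ W
n=9: can move to 2, which is L ⇒ W
n=10: moves to 7(W), 6(W), 5(W), 3(W); every one is W ⇒ L
n=11: moves to 8(W), 7(W), 6(W), 4(W); every one is W ⇒ L
n=12: moves to 9(W), 8(W), 7(W), 5(W); every one is W ⇒ L
n=13: can move to 10, which is L ⇒ W
n=14: can move to 11, which is L ⇒ W
n=15: can move to 12, which is L ⇒ W
n=16: can move to 12, which is L ⇒ W
n=17: can move to 12, which is L ⇒ W
n=18: can move to 11, which is L ⇒ W
n=19: can move to 12, which is L ⇒ W
n=20: moves to 17(W), 16(W), 15(W), 13(W); every one is W ⇒ L
n=21: moves to 18(W), 17(W), 16(W), 14(W); every one is W ⇒ L
n=22: moves to 19(W), 18(W), 17(W), 15(W); every one is W ⇒ L
Every move from 22 reaches a W position, so the mover loses.

Player 2 wins.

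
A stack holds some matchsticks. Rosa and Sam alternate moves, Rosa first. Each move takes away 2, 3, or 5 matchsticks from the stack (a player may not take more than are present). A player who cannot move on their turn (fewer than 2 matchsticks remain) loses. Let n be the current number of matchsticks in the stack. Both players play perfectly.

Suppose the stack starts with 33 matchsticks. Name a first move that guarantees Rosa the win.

Remove 5, leaving 28.

Build the W/L table. Terminal = L. A non-terminal position is W if it has a move to some L; otherwise it is L.
n=0: no move → L
n=1: no move → L
n=2: W (go to 0, an L position)
n=3: W (go to 1, an L position)
n=4: W (go to 1, an L position)
n=5: W (go to 0, an L position)
n=6: W (go to 1, an L position)
n=7: L (options 5(W), 4(W), 2(W) are all W)
n=8: L (options 6(W), 5(W), 3(W) are all W)
n=9: W (go to 7, an L position)
n=10: W (go to 8, an L position)
n=11: W (go to 8, an L position)
n=12: W (go to 7, an L position)
n=13: W (go to 8, an L position)
n=14: L (options 12(W), 11(W), 9(W) are all W)
n=15: L (options 13(W), 12(W), 10(W) are all W)
n=16: W (go to 14, an L position)
n=17: W (go to 15, an L position)
n=18: W (go to 15, an L position)
n=19: W (go to 14, an L position)
n=20: W (go to 15, an L position)
n=21: L (options 19(W), 18(W), 16(W) are all W)
n=22: L (options 20(W), 19(W), 17(W) are all W)
n=23: W (go to 21, an L position)
n=24: W (go to 22, an L position)
n=25: W (go to 22, an L position)
n=26: W (go to 21, an L position)
n=27: W (go to 22, an L position)
n=28: L (options 26(W), 25(W), 23(W) are all W)
n=29: L (options 27(W), 26(W), 24(W) are all W)
n=30: W (go to 28, an L position)
n=31: W (go to 29, an L position)
n=32: W (go to 29, an L position)
n=33: W (go to 28, an L position)
From 33, the L positions reachable in one move are: 28.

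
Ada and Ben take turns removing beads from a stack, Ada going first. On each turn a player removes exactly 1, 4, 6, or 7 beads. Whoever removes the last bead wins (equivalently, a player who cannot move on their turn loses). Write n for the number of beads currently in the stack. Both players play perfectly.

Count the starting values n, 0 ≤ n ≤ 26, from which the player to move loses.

9

Work bottom-up. With no move the player to move loses. Otherwise the position is W if at least one move leads to an L position for the opponent, and L if every move leads to a W.
n=0: no move → L
n=1: W (go to 0, an L position)
n=2: L (sole option 1(W) is W)
n=3: W (go to 2, an L position)
n=4: W (go to 0, an L position)
n=5: L (options 4(W), 1(W) are all W)
n=6: W (go to 5, an L position)
n=7: W (go to 0, an L position)
n=8: W (go to 2, an L position)
n=9: W (go to 5, an L position)
n=10: L (options 9(W), 6(W), 4(W), 3(W) are all W)
n=11: W (go to 10, an L position)
n=12: W (go to 5, an L position)
n=13: L (options 12(W), 9(W), 7(W), 6(W) are all W)
n=14: W (go to 13, an L position)
n=15: L (options 14(W), 11(W), 9(W), 8(W) are all W)
n=16: W (go to 15, an L position)
n=17: W (go to 13, an L position)
n=18: L (options 17(W), 14(W), 12(W), 11(W) are all W)
n=19: W (go to 18, an L position)
n=20: W (go to 13, an L position)
n=21: W (go to 15, an L position)
n=22: W (go to 18, an L position)
n=23: L (options 22(W), 19(W), 17(W), 16(W) are all W)
n=24: W (go to 23, an L position)
n=25: W (go to 18, an L position)
n=26: L (options 25(W), 22(W), 20(W), 19(W) are all W)
L entries with 0 ≤ n ≤ 26: n = 0, 2, 5, 10, 13, 15, 18, 23, 26; that makes 9.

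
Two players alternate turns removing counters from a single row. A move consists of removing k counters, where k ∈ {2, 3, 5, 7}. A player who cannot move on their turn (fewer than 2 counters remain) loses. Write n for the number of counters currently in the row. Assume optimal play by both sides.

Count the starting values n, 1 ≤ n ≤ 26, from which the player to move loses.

Compute win/loss labels from the base case upward. A position with no move is L. Any other position is W if it can reach an L in one move, else L.
n=0: no move → L
n=1: no move → L
n=2: →0(L), so W
n=3: →1(L), so W
n=4: →1(L), so W
n=5: →0(L), so W
n=6: →1(L), so W
n=7: →0(L), so W
n=8: →1(L), so W
n=9: →7(W), 6(W), 4(W), 2(W) — all W, so L
n=10: →8(W), 7(W), 5(W), 3(W) — all W, so L
n=11: →9(L), so W
n=12: →10(L), so W
n=13: →10(L), so W
n=14: →9(L), so W
n=15: →10(L), so W
n=16: →9(L), so W
n=17: →10(L), so W
n=18: →16(W), 15(W), 13(W), 11(W) — all W, so L
n=19: →17(W), 16(W), 14(W), 12(W) — all W, so L
n=20: →18(L), so W
n=21: →19(L), so W
n=22: →19(L), so W
n=23: →18(L), so W
n=24: →19(L), so W
n=25: →18(L), so W
n=26: →19(L), so W
L entries with 1 ≤ n ≤ 26 (n=0 is outside the asked range and is not counted): n = 1, 9, 10, 18, 19; that makes 5.

5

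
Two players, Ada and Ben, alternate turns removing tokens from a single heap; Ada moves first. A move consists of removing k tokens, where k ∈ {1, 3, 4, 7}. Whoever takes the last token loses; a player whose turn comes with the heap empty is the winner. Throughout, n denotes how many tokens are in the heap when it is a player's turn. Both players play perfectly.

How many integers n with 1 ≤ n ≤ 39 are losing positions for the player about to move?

10

Work bottom-up. With no move the player to move wins. Otherwise the position is W if at least one move leads to an L position for the opponent, and L if every move leads to a W.
n=0: no move; the opponent has just taken the last token and therefore loses → W
n=1: the only move is to 0(W), a W ⇒ L
n=2: can move to 1, which is L ⇒ W
n=3: moves to 2(W), 0(W); every one is W ⇒ L
n=4: can move to 3, which is L ⇒ W
n=5: can move to 1, which is L ⇒ W
n=6: can move to 3, which is L ⇒ W
n=7: can move to 3, which is L ⇒ W
n=8: can move to 1, which is L ⇒ W
n=9: moves to 8(W), 6(W), 5(W), 2(W); every one is W ⇒ L
n=10: can move to 9, which is L ⇒ W
n=11: moves to 10(W), 8(W), 7(W), 4(W); every one is W ⇒ L
n=12: can move to 11, which is L ⇒ W
n=13: can move to 9, which is L ⇒ W
n=14: can move to 11, which is L ⇒ W
n=15: can move to 11, which is L ⇒ W
n=16: can move to 9, which is L ⇒ W
n=17: moves to 16(W), 14(W), 13(W), 10(W); every one is W ⇒ L
n=18: can move to 17, which is L ⇒ W
n=19: moves to 18(W), 16(W), 15(W), 12(W); every one is W ⇒ L
n=20: can move to 19, which is L ⇒ W
n=21: can move to 17, which is L ⇒ W
n=22: can move to 19, which is L ⇒ W
n=23: can move to 19, which is L ⇒ W
n=24: can move to 17, which is L ⇒ W
n=25: moves to 24(W), 22(W), 21(W), 18(W); every one is W ⇒ L
n=26: can move to 25, which is L ⇒ W
n=27: moves to 26(W), 24(W), 23(W), 20(W); every one is W ⇒ L
n=28: can move to 27, which is L ⇒ W
n=29: can move to 25, which is L ⇒ W
n=30: can move to 27, which is L ⇒ W
n=31: can move to 27, which is L ⇒ W
n=32: can move to 25, which is L ⇒ W
n=33: moves to 32(W), 30(W), 29(W), 26(W); every one is W ⇒ L
n=34: can move to 33, which is L ⇒ W
n=35: moves to 34(W), 32(W), 31(W), 28(W); every one is W ⇒ L
n=36: can move to 35, which is L ⇒ W
n=37: can move to 33, which is L ⇒ W
n=38: can move to 35, which is L ⇒ W
n=39: can move to 35, which is L ⇒ W
L entries with 1 ≤ n ≤ 39 (the range starts at n=1): n = 1, 3, 9, 11, 17, 19, 25, 27, 33, 35; that makes 10.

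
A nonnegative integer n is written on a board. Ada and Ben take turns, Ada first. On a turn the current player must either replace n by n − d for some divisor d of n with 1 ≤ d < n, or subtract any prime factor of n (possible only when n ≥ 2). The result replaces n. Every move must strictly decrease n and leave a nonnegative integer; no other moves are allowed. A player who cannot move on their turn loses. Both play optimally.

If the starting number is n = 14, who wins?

Ben wins.

Label each position W (a win for the player to move) or L (a loss). A position with no legal move is L; any other position is W exactly when some move reaches an L, and L when every move reaches a W.
n=0: no move → L
n=1: no move → L
n=2: can move to 0, which is L ⇒ W
n=3: can move to 0, which is L ⇒ W
n=4: moves to 2(W), 3(W); every one is W ⇒ L
n=5: can move to 0, which is L ⇒ W
n=6: can move to 4, which is L ⇒ W
n=7: can move to 0, which is L ⇒ W
n=8: can move to 4, which is L ⇒ W
n=9: moves to 6(W), 8(W); every one is W ⇒ L
n=10: can move to 9, which is L ⇒ W
n=11: can move to 0, which is L ⇒ W
n=12: can move to 9, which is L ⇒ W
n=13: can move to 0, which is L ⇒ W
n=14: moves to 7(W), 12(W), 13(W); every one is W ⇒ L
Every move from 14 reaches a W position, so the mover loses.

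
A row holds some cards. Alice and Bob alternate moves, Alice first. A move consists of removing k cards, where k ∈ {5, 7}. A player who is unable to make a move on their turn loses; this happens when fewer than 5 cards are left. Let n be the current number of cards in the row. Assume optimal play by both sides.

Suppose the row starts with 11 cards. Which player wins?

Compute win/loss labels from the base case upward. A position with no move is L. Any other position is W if it can reach an L in one move, else L.
n=0: no move → L
n=1: no move → L
n=2: no move → L
n=3: no move → L
n=4: no move → L
n=5: reaches L-position 0 → W
n=6: reaches L-position 1 → W
n=7: reaches L-position 2 → W
n=8: reaches L-position 3 → W
n=9: reaches L-position 4 → W
n=10: reaches L-position 3 → W
n=11: reaches L-position 4 → W
From 11 Alice can remove 7, leaving 4, reaching an L position.

Alice wins.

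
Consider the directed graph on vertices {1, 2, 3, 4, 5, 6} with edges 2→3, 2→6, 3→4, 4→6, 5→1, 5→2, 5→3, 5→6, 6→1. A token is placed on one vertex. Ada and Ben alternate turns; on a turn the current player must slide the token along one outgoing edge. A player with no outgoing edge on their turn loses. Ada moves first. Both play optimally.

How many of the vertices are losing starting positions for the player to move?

3

Build the W/L table. Terminal = L. A non-terminal position is W if it has a move to some L; otherwise it is L.
Every edge goes from a vertex to one that appears earlier in the order 1, 6, 4, 3, 2, 5, so processing vertices in that order labels each vertex after all of its successors.
1: no outgoing edge → L
6: can move to 1, which is L ⇒ W
4: the only move is to 6(W), a W ⇒ L
3: can move to 4, which is L ⇒ W
2: moves to 3(W), 6(W); every one is W ⇒ L
5: can move to 2, which is L ⇒ W
The L vertices are 1, 2, 4; that is 3 in all.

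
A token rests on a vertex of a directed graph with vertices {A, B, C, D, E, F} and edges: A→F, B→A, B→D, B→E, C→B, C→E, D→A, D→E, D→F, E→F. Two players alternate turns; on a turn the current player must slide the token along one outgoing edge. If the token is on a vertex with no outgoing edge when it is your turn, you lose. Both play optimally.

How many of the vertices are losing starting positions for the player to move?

Positions with no move are L. A position that does have a move is losing for the player to move precisely when every available move leads to a winning position for the opponent. Fill in the labels:
Every edge goes from a vertex to one that appears earlier in the order F, E, A, D, B, C, so processing vertices in that order labels each vertex after all of its successors.
F: no outgoing edge → L
E: reaches L-position F → W
A: reaches L-position F → W
D: reaches L-position F → W
B: only reaches D(W), A(W), E(W), all W → L
C: reaches L-position B → W
The L vertices are B, F; that is 2 in all.

2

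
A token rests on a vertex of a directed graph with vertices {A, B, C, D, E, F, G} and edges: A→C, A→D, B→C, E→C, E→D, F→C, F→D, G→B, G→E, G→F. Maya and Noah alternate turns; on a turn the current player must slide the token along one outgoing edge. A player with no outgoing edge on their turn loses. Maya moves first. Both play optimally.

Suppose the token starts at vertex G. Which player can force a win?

Noah wins.

Classify positions by backward induction: terminal positions (no move available) are L. From any other position, the mover wins iff some move reaches an L.
Every edge goes from a vertex to one that appears earlier in the order C, D, F, B, E, A, G, so processing vertices in that order labels each vertex after all of its successors.
C: no outgoing edge → L
D: no outgoing edge → L
F: reaches L-position D → W
B: reaches L-position C → W
E: reaches L-position D → W
A: reaches L-position D → W
G: only reaches E(W), B(W), F(W), all W → L
Every move from G reaches a W position, so the mover loses.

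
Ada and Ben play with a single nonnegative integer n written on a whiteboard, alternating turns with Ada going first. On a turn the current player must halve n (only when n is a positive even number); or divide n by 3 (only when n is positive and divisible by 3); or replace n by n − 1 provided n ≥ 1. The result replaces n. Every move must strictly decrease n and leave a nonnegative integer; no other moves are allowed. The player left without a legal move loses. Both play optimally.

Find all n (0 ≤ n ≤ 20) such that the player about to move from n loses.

Compute win/loss labels from the base case upward. A position with no move is L. Any other position is W if it can reach an L in one move, else L.
n=0: no move → L
n=1: reaches L-position 0 → W
n=2: only reaches 1(W), which is W → L
n=3: reaches L-position 2 → W
n=4: reaches L-position 2 → W
n=5: only reaches 4(W), which is W → L
n=6: reaches L-position 2 → W
n=7: only reaches 6(W), which is W → L
n=8: reaches L-position 7 → W
n=9: only reaches 3(W), 8(W), all W → L
n=10: reaches L-position 5 → W
n=11: only reaches 10(W), which is W → L
n=12: reaches L-position 11 → W
n=13: only reaches 12(W), which is W → L
n=14: reaches L-position 7 → W
n=15: reaches L-position 5 → W
n=16: only reaches 8(W), 15(W), all W → L
n=17: reaches L-position 16 → W
n=18: reaches L-position 9 → W
n=19: only reaches 18(W), which is W → L
n=20: reaches L-position 19 → W
The losing starting values of n are exactly the entries labelled L in this table (9 of them).

0, 2, 5, 7, 9, 11, 13, 16, 19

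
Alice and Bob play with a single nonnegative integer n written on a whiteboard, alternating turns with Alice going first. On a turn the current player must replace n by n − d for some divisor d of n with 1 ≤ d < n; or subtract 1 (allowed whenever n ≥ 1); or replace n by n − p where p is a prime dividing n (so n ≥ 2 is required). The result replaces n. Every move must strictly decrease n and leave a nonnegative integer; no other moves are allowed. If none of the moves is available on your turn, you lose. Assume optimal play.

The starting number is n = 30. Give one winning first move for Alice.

Move to 20.

Work bottom-up. With no move the player to move loses. Otherwise the position is W if at least one move leads to an L position for the opponent, and L if every move leads to a W.
n=0: no move → L
n=1: W (go to 0, an L position)
n=2: W (go to 0, an L position)
n=3: W (go to 0, an L position)
n=4: L (options 2(W), 3(W) are all W)
n=5: W (go to 0, an L position)
n=6: W (go to 4, an L position)
n=7: W (go to 0, an L position)
n=8: W (go to 4, an L position)
n=9: L (options 6(W), 8(W) are all W)
n=10: W (go to 9, an L position)
n=11: W (go to 0, an L position)
n=12: W (go to 9, an L position)
n=13: W (go to 0, an L position)
n=14: L (options 7(W), 12(W), 13(W) are all W)
n=15: W (go to 14, an L position)
n=16: W (go to 14, an L position)
n=17: W (go to 0, an L position)
n=18: W (go to 9, an L position)
n=19: W (go to 0, an L position)
n=20: L (options 10(W), 15(W), 16(W), 18(W), 19(W) are all W)
n=21: W (go to 14, an L position)
n=22: W (go to 20, an L position)
n=23: W (go to 0, an L position)
n=24: W (go to 20, an L position)
n=25: W (go to 20, an L position)
n=26: L (options 13(W), 24(W), 25(W) are all W)
n=27: W (go to 26, an L position)
n=28: W (go to 14, an L position)
n=29: W (go to 0, an L position)
n=30: W (go to 20, an L position)
From 30, the L positions reachable in one move are: 20.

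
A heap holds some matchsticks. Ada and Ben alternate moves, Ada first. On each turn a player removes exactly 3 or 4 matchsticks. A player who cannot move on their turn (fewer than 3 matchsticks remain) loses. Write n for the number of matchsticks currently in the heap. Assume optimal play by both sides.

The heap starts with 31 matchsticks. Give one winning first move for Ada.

Remove 3, leaving 28.

Positions with no move are L. A position that does have a move is losing for the player to move precisely when every available move leads to a winning position for the opponent. Fill in the labels:
n=0: no move → L
n=1: no move → L
n=2: no move → L
n=3: W (go to 0, an L position)
n=4: W (go to 1, an L position)
n=5: W (go to 2, an L position)
n=6: W (go to 2, an L position)
n=7: L (options 4(W), 3(W) are all W)
n=8: L (options 5(W), 4(W) are all W)
n=9: L (options 6(W), 5(W) are all W)
n=10: W (go to 7, an L position)
n=11: W (go to 8, an L position)
n=12: W (go to 9, an L position)
n=13: W (go to 9, an L position)
n=14: L (options 11(W), 10(W) are all W)
n=15: L (options 12(W), 11(W) are all W)
n=16: L (options 13(W), 12(W) are all W)
n=17: W (go to 14, an L position)
n=18: W (go to 15, an L position)
n=19: W (go to 16, an L position)
n=20: W (go to 16, an L position)
n=21: L (options 18(W), 17(W) are all W)
n=22: L (options 19(W), 18(W) are all W)
n=23: L (options 20(W), 19(W) are all W)
n=24: W (go to 21, an L position)
n=25: W (go to 22, an L position)
n=26: W (go to 23, an L position)
n=27: W (go to 23, an L position)
n=28: L (options 25(W), 24(W) are all W)
n=29: L (options 26(W), 25(W) are all W)
n=30: L (options 27(W), 26(W) are all W)
n=31: W (go to 28, an L position)
From 31, the L positions reachable in one move are: 28.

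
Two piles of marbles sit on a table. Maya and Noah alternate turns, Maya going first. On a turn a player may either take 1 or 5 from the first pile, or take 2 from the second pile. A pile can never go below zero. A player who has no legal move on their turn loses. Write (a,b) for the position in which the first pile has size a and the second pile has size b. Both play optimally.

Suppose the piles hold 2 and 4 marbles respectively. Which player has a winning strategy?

Noah wins.

Work bottom-up. With no move the player to move loses. Otherwise the position is W if at least one move leads to an L position for the opponent, and L if every move leads to a W.
No move ever increases a pile, so every position that can arise here has a ≤ 2 and b ≤ 4; it is enough to label the cells with 0 ≤ a ≤ 2 and 0 ≤ b ≤ 4.
Every move lowers a or b (never raises either), so fill the grid row by row in increasing a, and left to right within a row: each cell's successors are then already labelled.
      b=0  b=1  b=2  b=3  b=4
a=0:    L    L    W    W    L
a=1:    W    W    L    L    W
a=2:    L    L    W    W    L
Cells with no legal move (terminal, hence L): (0,0), (0,1).
The remaining L cells, each justified by listing all of its moves:
(0,4): the only move is to (0,2)(W), a W ⇒ L
(1,2): moves to (0,2)(W), (1,0)(W); every one is W ⇒ L
(1,3): moves to (0,3)(W), (1,1)(W); every one is W ⇒ L
(2,0): the only move is to (1,0)(W), a W ⇒ L
(2,1): the only move is to (1,1)(W), a W ⇒ L
(2,4): moves to (1,4)(W), (2,2)(W); every one is W ⇒ L
Every other cell has at least one move into one of the L cells above, so it is W.
The starting position (2,4) is L: whatever Maya does, the opponent receives a W position.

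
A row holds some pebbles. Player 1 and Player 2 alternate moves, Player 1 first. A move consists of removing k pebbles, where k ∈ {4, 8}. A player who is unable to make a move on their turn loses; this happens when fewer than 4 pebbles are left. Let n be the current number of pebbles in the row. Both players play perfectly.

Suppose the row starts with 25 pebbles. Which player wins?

Player 2 wins.

Label each position W (a win for the player to move) or L (a loss). A position with no legal move is L; any other position is W exactly when some move reaches an L, and L when every move reaches a W.
n=0: no move → L
n=1: no move → L
n=2: no move → L
n=3: no move → L
n=4: reaches L-position 0 → W
n=5: reaches L-position 1 → W
n=6: reaches L-position 2 → W
n=7: reaches L-position 3 → W
n=8: reaches L-position 0 → W
n=9: reaches L-position 1 → W
n=10: reaches L-position 2 → W
n=11: reaches L-position 3 → W
n=12: only reaches 8(W), 4(W), all W → L
n=13: only reaches 9(W), 5(W), all W → L
n=14: only reaches 10(W), 6(W), all W → L
n=15: only reaches 11(W), 7(W), all W → L
n=16: reaches L-position 12 → W
n=17: reaches L-position 13 → W
n=18: reaches L-position 14 → W
n=19: reaches L-position 15 → W
n=20: reaches L-position 12 → W
n=21: reaches L-position 13 → W
n=22: reaches L-position 14 → W
n=23: reaches L-position 15 → W
n=24: only reaches 20(W), 16(W), all W → L
n=25: only reaches 21(W), 17(W), all W → L
The starting position 25 is L: whatever Player 1 does, the opponent receives a W position.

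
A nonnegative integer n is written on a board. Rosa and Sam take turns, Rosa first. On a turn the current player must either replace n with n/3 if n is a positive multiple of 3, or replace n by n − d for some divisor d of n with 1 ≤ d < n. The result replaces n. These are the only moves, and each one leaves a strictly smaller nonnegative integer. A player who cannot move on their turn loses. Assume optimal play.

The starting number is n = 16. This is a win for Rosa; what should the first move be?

Move to 15.

Work bottom-up. With no move the player to move loses. Otherwise the position is W if at least one move leads to an L position for the opponent, and L if every move leads to a W.
n=0: no move → L
n=1: no move → L
n=2: reaches L-position 1 → W
n=3: reaches L-position 1 → W
n=4: only reaches 2(W), 3(W), all W → L
n=5: reaches L-position 4 → W
n=6: reaches L-position 4 → W
n=7: only reaches 6(W), which is W → L
n=8: reaches L-position 4 → W
n=9: only reaches 3(W), 6(W), 8(W), all W → L
n=10: reaches L-position 9 → W
n=11: only reaches 10(W), which is W → L
n=12: reaches L-position 4 → W
n=13: only reaches 12(W), which is W → L
n=14: reaches L-position 7 → W
n=15: only reaches 5(W), 10(W), 12(W), 14(W), all W → L
n=16: reaches L-position 15 → W
From 16, the L positions reachable in one move are: 15.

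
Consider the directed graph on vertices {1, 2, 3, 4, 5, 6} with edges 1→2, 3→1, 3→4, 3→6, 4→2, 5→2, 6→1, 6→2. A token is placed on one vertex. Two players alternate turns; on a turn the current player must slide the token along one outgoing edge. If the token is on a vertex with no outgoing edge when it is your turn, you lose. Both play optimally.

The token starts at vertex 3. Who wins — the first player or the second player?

The second player wins.

Label each position W (a win for the player to move) or L (a loss). A position with no legal move is L; any other position is W exactly when some move reaches an L, and L when every move reaches a W.
Every edge goes from a vertex to one that appears earlier in the order 2, 1, 4, 6, 5, 3, so processing vertices in that order labels each vertex after all of its successors.
2: no outgoing edge → L
1: →2(L), so W
4: →2(L), so W
6: →2(L), so W
5: →2(L), so W
3: →6(W), 4(W), 1(W) — all W, so L
Every move from 3 reaches a W position, so the mover loses.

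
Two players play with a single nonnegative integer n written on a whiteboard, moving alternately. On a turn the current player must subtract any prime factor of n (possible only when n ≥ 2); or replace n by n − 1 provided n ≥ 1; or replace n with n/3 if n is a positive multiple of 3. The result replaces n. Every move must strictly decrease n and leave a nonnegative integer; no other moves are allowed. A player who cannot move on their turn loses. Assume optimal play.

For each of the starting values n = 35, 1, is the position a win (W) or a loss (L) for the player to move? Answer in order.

35: L, 1: W

Positions with no move are L. A position that does have a move is losing for the player to move precisely when every available move leads to a winning position for the opponent. Fill in the labels:
n=0: no move → L
n=1: →0(L), so W
n=2: →0(L), so W
n=3: →0(L), so W
n=4: →2(W), 3(W) — all W, so L
n=5: →0(L), so W
n=6: →4(L), so W
n=7: →0(L), so W
n=8: →6(W), 7(W) — all W, so L
n=9: →8(L), so W
n=10: →8(L), so W
n=11: →0(L), so W
n=12: →4(L), so W
n=13: →0(L), so W
n=14: →7(W), 12(W), 13(W) — all W, so L
n=15: →14(L), so W
n=16: →14(L), so W
n=17: →0(L), so W
n=18: →6(W), 15(W), 16(W), 17(W) — all W, so L
n=19: →0(L), so W
n=20: →18(L), so W
n=21: →14(L), so W
n=22: →11(W), 20(W), 21(W) — all W, so L
n=23: →0(L), so W
n=24: →8(L), so W
n=25: →20(W), 24(W) — all W, so L
n=26: →25(L), so W
n=27: →9(W), 24(W), 26(W) — all W, so L
n=28: →27(L), so W
n=29: →0(L), so W
n=30: →25(L), so W
n=31: →0(L), so W
n=32: →30(W), 31(W) — all W, so L
n=33: →22(L), so W
n=34: →32(L), so W
n=35: →28(W), 30(W), 34(W) — all W, so L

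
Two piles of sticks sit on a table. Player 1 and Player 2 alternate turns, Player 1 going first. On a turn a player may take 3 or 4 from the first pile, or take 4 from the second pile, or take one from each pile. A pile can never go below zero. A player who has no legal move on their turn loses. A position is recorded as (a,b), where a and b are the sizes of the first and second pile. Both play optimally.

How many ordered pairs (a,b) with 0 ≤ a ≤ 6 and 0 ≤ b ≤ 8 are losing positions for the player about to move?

Work bottom-up. With no move the player to move loses. Otherwise the position is W if at least one move leads to an L position for the opponent, and L if every move leads to a W.
Every move lowers a or b (never raises either), so fill the grid row by row in increasing a, and left to right within a row: each cell's successors are then already labelled.
      b=0  b=1  b=2  b=3  b=4  b=5  b=6  b=7  b=8
a=0:    L    L    L    L    W    W    W    W    L
a=1:    L    W    W    W    W    L    L    L    L
a=2:    L    W    L    L    W    L    W    W    W
a=3:    W    W    W    W    W    L    W    L    W
a=4:    W    W    W    W    L    W    W    W    W
a=5:    W    L    W    W    L    W    W    W    W
a=6:    W    L    W    W    L    W    L    W    W
Cells with no legal move (terminal, hence L): (0,0), (0,1), (0,2), (0,3), (1,0), (2,0).
The remaining L cells, each justified by listing all of its moves:
(0,8): →(0,4)(W) only, which is W, so L
(1,5): →(1,1)(W), (0,4)(W) — all W, so L
(1,6): →(1,2)(W), (0,5)(W) — all W, so L
(1,7): →(1,3)(W), (0,6)(W) — all W, so L
(1,8): →(1,4)(W), (0,7)(W) — all W, so L
(2,2): →(1,1)(W) only, which is W, so L
(2,3): →(1,2)(W) only, which is W, so L
(2,5): →(2,1)(W), (1,4)(W) — all W, so L
(3,5): →(0,5)(W), (3,1)(W), (2,4)(W) — all W, so L
(3,7): →(0,7)(W), (3,3)(W), (2,6)(W) — all W, so L
(4,4): →(1,4)(W), (0,4)(W), (4,0)(W), (3,3)(W) — all W, so L
(5,1): →(2,1)(W), (1,1)(W), (4,0)(W) — all W, so L
(5,4): →(2,4)(W), (1,4)(W), (5,0)(W), (4,3)(W) — all W, so L
(6,1): →(3,1)(W), (2,1)(W), (5,0)(W) — all W, so L
(6,4): →(3,4)(W), (2,4)(W), (6,0)(W), (5,3)(W) — all W, so L
(6,6): →(3,6)(W), (2,6)(W), (6,2)(W), (5,5)(W) — all W, so L
Every other cell has at least one move into one of the L cells above, so it is W.
L cells per row: a=0: 5, a=1: 5, a=2: 4, a=3: 2, a=4: 1, a=5: 2, a=6: 3; total 22.

22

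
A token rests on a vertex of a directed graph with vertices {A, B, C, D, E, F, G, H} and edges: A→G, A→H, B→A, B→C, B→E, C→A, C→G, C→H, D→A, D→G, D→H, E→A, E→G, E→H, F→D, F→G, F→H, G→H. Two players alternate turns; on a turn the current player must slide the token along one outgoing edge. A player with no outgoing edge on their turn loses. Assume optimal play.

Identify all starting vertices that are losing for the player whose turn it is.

Classify positions by backward induction: terminal positions (no move available) are L. From any other position, the mover wins iff some move reaches an L.
Every edge goes from a vertex to one that appears earlier in the order H, G, A, C, E, D, B, F, so processing vertices in that order labels each vertex after all of its successors.
H: no outgoing edge → L
G: reaches L-position H → W
A: reaches L-position H → W
C: reaches L-position H → W
E: reaches L-position H → W
D: reaches L-position H → W
B: only reaches E(W), C(W), A(W), all W → L
F: reaches L-position H → W
The losing starting vertices are exactly the entries labelled L in this table (2 of them).

B, H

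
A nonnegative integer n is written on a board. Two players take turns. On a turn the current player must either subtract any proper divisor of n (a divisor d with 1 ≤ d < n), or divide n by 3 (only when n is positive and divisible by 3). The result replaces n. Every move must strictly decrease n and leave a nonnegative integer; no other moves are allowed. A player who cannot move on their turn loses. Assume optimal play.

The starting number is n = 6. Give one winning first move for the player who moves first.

Build the W/L table. Terminal = L. A non-terminal position is W if it has a move to some L; otherwise it is L.
n=0: no move → L
n=1: no move → L
n=2: can move to 1, which is L ⇒ W
n=3: can move to 1, which is L ⇒ W
n=4: moves to 2(W), 3(W); every one is W ⇒ L
n=5: can move to 4, which is L ⇒ W
n=6: can move to 4, which is L ⇒ W
From 6, the L positions reachable in one move are: 4.

Move to 4.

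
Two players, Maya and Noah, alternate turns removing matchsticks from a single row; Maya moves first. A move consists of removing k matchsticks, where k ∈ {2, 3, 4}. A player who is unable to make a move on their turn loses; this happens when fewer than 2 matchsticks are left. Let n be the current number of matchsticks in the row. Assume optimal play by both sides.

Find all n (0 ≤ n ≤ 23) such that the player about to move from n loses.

Positions with no move are L. A position that does have a move is losing for the player to move precisely when every available move leads to a winning position for the opponent. Fill in the labels:
n=0: no move → L
n=1: no move → L
n=2: →0(L), so W
n=3: →1(L), so W
n=4: →1(L), so W
n=5: →1(L), so W
n=6: →4(W), 3(W), 2(W) — all W, so L
n=7: →5(W), 4(W), 3(W) — all W, so L
n=8: →6(L), so W
n=9: →7(L), so W
n=10: →7(L), so W
n=11: →7(L), so W
n=12: →10(W), 9(W), 8(W) — all W, so L
n=13: →11(W), 10(W), 9(W) — all W, so L
n=14: →12(L), so W
n=15: →13(L), so W
n=16: →13(L), so W
n=17: →13(L), so W
n=18: →16(W), 15(W), 14(W) — all W, so L
n=19: →17(W), 16(W), 15(W) — all W, so L
n=20: →18(L), so W
n=21: →19(L), so W
n=22: →19(L), so W
n=23: →19(L), so W
Reading off the rows marked L gives the requested list; there are 8 such values of n.

0, 1, 6, 7, 12, 13, 18, 19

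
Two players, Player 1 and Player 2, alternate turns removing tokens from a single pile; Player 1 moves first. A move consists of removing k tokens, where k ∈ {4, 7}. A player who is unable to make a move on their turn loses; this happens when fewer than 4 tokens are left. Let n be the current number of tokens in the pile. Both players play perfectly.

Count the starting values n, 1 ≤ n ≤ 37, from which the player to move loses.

Build the W/L table. Terminal = L. A non-terminal position is W if it has a move to some L; otherwise it is L.
n=0: no move → L
n=1: no move → L
n=2: no move → L
n=3: no move → L
n=4: reaches L-position 0 → W
n=5: reaches L-position 1 → W
n=6: reaches L-position 2 → W
n=7: reaches L-position 3 → W
n=8: reaches L-position 1 → W
n=9: reaches L-position 2 → W
n=10: reaches L-position 3 → W
n=11: only reaches 7(W), 4(W), all W → L
n=12: only reaches 8(W), 5(W), all W → L
n=13: only reaches 9(W), 6(W), all W → L
n=14: only reaches 10(W), 7(W), all W → L
n=15: reaches L-position 11 → W
n=16: reaches L-position 12 → W
n=17: reaches L-position 13 → W
n=18: reaches L-position 14 → W
n=19: reaches L-position 12 → W
n=20: reaches L-position 13 → W
n=21: reaches L-position 14 → W
n=22: only reaches 18(W), 15(W), all W → L
n=23: only reaches 19(W), 16(W), all W → L
n=24: only reaches 20(W), 17(W), all W → L
n=25: only reaches 21(W), 18(W), all W → L
n=26: reaches L-position 22 → W
n=27: reaches L-position 23 → W
n=28: reaches L-position 24 → W
n=29: reaches L-position 25 → W
n=30: reaches L-position 23 → W
n=31: reaches L-position 24 → W
n=32: reaches L-position 25 → W
n=33: only reaches 29(W), 26(W), all W → L
n=34: only reaches 30(W), 27(W), all W → L
n=35: only reaches 31(W), 28(W), all W → L
n=36: only reaches 32(W), 29(W), all W → L
n=37: reaches L-position 33 → W
L entries with 1 ≤ n ≤ 37 (n=0 is outside the asked range and is not counted): n = 1, 2, 3, 11, 12, 13, 14, 22, 23, 24, 25, 33, 34, 35, 36; that makes 15.

15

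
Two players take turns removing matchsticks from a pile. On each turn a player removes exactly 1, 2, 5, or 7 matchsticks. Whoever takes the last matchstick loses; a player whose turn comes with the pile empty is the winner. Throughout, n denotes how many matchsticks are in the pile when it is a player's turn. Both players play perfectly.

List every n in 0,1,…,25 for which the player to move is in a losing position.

1, 4, 7, 10, 13, 16, 19, 22, 25

Label each position W (a win for the player to move) or L (a loss). A position with no legal move is W; any other position is W exactly when some move reaches an L, and L when every move reaches a W.
n=0: no move; the opponent has just taken the last matchstick and therefore loses → W
n=1: L (sole option 0(W) is W)
n=2: W (go to 1, an L position)
n=3: W (go to 1, an L position)
n=4: L (options 3(W), 2(W) are all W)
n=5: W (go to 4, an L position)
n=6: W (go to 4, an L position)
n=7: L (options 6(W), 5(W), 2(W), 0(W) are all W)
n=8: W (go to 7, an L position)
n=9: W (go to 7, an L position)
n=10: L (options 9(W), 8(W), 5(W), 3(W) are all W)
n=11: W (go to 10, an L position)
n=12: W (go to 10, an L position)
n=13: L (options 12(W), 11(W), 8(W), 6(W) are all W)
n=14: W (go to 13, an L position)
n=15: W (go to 13, an L position)
n=16: L (options 15(W), 14(W), 11(W), 9(W) are all W)
n=17: W (go to 16, an L position)
n=18: W (go to 16, an L position)
n=19: L (options 18(W), 17(W), 14(W), 12(W) are all W)
n=20: W (go to 19, an L position)
n=21: W (go to 19, an L position)
n=22: L (options 21(W), 20(W), 17(W), 15(W) are all W)
n=23: W (go to 22, an L position)
n=24: W (go to 22, an L position)
n=25: L (options 24(W), 23(W), 20(W), 18(W) are all W)
The losing starting values of n are exactly the entries labelled L in this table (9 of them).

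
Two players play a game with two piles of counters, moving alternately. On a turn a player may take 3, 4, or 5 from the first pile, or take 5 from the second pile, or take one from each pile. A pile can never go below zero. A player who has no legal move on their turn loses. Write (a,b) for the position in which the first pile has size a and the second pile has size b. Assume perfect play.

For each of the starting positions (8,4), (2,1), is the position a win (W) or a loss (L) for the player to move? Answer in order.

(8,4): L, (2,1): W

Use the standard recursion: the mover loses at a terminal position; elsewhere, the mover wins exactly when some move hands the opponent an L position.
No move ever increases a pile, so every position that can arise here has a ≤ 8 and b ≤ 4; it is enough to label the cells with 0 ≤ a ≤ 8 and 0 ≤ b ≤ 4.
Every move lowers a or b (never raises either), so fill the grid row by row in increasing a, and left to right within a row: each cell's successors are then already labelled.
      b=0  b=1  b=2  b=3  b=4
a=0:    L    L    L    L    L
a=1:    L    W    W    W    W
a=2:    L    W    L    L    L
a=3:    W    W    W    W    W
a=4:    W    W    W    W    W
a=5:    W    W    W    W    W
a=6:    W    L    W    W    W
a=7:    W    L    W    W    W
a=8:    L    L    W    L    L
Cells with no legal move (terminal, hence L): (0,0), (0,1), (0,2), (0,3), (0,4), (1,0), (2,0).
The remaining L cells, each justified by listing all of its moves:
(2,2): →(1,1)(W) only, which is W, so L
(2,3): →(1,2)(W) only, which is W, so L
(2,4): →(1,3)(W) only, which is W, so L
(6,1): →(3,1)(W), (2,1)(W), (1,1)(W), (5,0)(W) — all W, so L
(7,1): →(4,1)(W), (3,1)(W), (2,1)(W), (6,0)(W) — all W, so L
(8,0): →(5,0)(W), (4,0)(W), (3,0)(W) — all W, so L
(8,1): →(5,1)(W), (4,1)(W), (3,1)(W), (7,0)(W) — all W, so L
(8,3): →(5,3)(W), (4,3)(W), (3,3)(W), (7,2)(W) — all W, so L
(8,4): →(5,4)(W), (4,4)(W), (3,4)(W), (7,3)(W) — all W, so L
Every other cell has at least one move into one of the L cells above, so it is W.
(8,4): one of the L cells justified above, so L
(2,1): the move to (1,0) reaches an L cell, so W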